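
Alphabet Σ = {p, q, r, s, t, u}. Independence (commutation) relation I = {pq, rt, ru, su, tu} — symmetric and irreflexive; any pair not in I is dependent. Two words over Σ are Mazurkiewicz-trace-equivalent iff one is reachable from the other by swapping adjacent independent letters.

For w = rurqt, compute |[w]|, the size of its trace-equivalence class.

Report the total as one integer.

3

#0=r has no predecessor
#1=u has no predecessor
#2=r depends on [0:r]
#3=q depends on [1:u, 2:r]
#4=t depends on [3:q]
sources: [0:r, 1:u]
N(rest) = Σ N(rest − s) over sources s of rest; N(one piece) = 1:
  size 1 → [4]=1
  size 2 → [3,4]=1
  size 3 → [1,3,4]=1  [2,3,4]=1
  first=0(r) contributes 2
  first=1(u) contributes 1
|[w]| = 3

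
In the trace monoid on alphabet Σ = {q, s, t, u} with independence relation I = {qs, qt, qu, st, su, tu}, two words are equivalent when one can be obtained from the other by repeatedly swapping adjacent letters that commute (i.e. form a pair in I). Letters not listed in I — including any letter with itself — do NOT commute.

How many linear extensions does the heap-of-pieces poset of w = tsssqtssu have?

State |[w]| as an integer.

1512

#0=t has no predecessor
#1=s has no predecessor
#2=s depends on [1:s]
#3=s depends on [2:s]
#4=q has no predecessor
#5=t depends on [0:t]
#6=s depends on [3:s]
#7=s depends on [6:s]
#8=u has no predecessor
sources: [0:t, 1:s, 4:q, 8:u]
N(rest) = Σ N(rest − s) over sources s of rest; N(one piece) = 1:
  size 1 → [4]=1  [5]=1  [7]=1  [8]=1
  size 2 → [0,5]=1  [4,5]=2  [4,7]=2  [4,8]=2  [5,7]=2  [5,8]=2  [6,7]=1  [7,8]=2
  size 3 → [0,4,5]=3  [0,5,7]=3  [0,5,8]=3  [3,6,7]=1  [4,5,7]=6  [4,5,8]=6  [4,6,7]=3  [4,7,8]=6  [5,6,7]=3  [5,7,8]=6  [6,7,8]=3
  size 4 → [0,4,5,7]=12  [0,4,5,8]=12  [0,5,6,7]=6  [0,5,7,8]=12  [2,3,6,7]=1  [3,4,6,7]=4  [3,5,6,7]=4  [3,6,7,8]=4  [4,5,6,7]=12  [4,5,7,8]=24  [4,6,7,8]=12  [5,6,7,8]=12
  size 5 → [0,3,5,6,7]=10  [0,4,5,6,7]=30  [0,4,5,7,8]=60  [0,5,6,7,8]=30  [1,2,3,6,7]=1  [2,3,4,6,7]=5  [2,3,5,6,7]=5  [2,3,6,7,8]=5  [3,4,5,6,7]=20  [3,4,6,7,8]=20  [3,5,6,7,8]=20  [4,5,6,7,8]=60
  size 6 → [0,2,3,5,6,7]=15  [0,3,4,5,6,7]=60  [0,3,5,6,7,8]=60  [0,4,5,6,7,8]=180  [1,2,3,4,6,7]=6  [1,2,3,5,6,7]=6  [1,2,3,6,7,8]=6  [2,3,4,5,6,7]=30  [2,3,4,6,7,8]=30  [2,3,5,6,7,8]=30  [3,4,5,6,7,8]=120
  size 7 → [0,1,2,3,5,6,7]=21  [0,2,3,4,5,6,7]=105  [0,2,3,5,6,7,8]=105  [0,3,4,5,6,7,8]=420  [1,2,3,4,5,6,7]=42  [1,2,3,4,6,7,8]=42  [1,2,3,5,6,7,8]=42  [2,3,4,5,6,7,8]=210
  first=0(t) contributes 336
  first=1(s) contributes 840
  first=4(q) contributes 168
  first=8(u) contributes 168
|[w]| = 1512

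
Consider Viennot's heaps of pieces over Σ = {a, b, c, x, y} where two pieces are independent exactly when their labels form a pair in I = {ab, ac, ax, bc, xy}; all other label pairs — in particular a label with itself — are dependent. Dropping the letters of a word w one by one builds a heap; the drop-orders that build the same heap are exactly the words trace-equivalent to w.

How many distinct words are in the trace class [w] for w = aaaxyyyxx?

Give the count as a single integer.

0(a) covers ∅
1(a) covers 0:a
2(a) covers 1:a
3(x) covers ∅
4(y) covers 2:a
5(y) covers 4:y
6(y) covers 5:y
7(x) covers 3:x
8(x) covers 7:x
floor of heap: 0:a, 3:x
completions by unplaced set U, small U first (add the entries for U minus each lowest piece of U):
  |U|=1: {6}:1  {8}:1
  |U|=2: {5,6}:1  {6,8}:2  {7,8}:1
  |U|=3: {3,7,8}:1  {4,5,6}:1  {5,6,8}:3  {6,7,8}:3
  |U|=4: {2,4,5,6}:1  {3,6,7,8}:4  {4,5,6,8}:4  {5,6,7,8}:6
  |U|=5: {1,2,4,5,6}:1  {2,4,5,6,8}:5  {3,5,6,7,8}:10  {4,5,6,7,8}:10
  |U|=6: {0,1,2,4,5,6}:1  {1,2,4,5,6,8}:6  {2,4,5,6,7,8}:15  {3,4,5,6,7,8}:20
  |U|=7: {0,1,2,4,5,6,8}:7  {1,2,4,5,6,7,8}:21  {2,3,4,5,6,7,8}:35
  start at 0(a): 56
  start at 3(x): 28
sum over floor = 84

84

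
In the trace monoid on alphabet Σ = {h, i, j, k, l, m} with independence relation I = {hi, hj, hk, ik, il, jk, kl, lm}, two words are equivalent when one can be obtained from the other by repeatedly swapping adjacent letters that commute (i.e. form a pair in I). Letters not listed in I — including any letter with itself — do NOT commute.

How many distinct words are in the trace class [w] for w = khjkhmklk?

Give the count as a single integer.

135

#0=k has no predecessor
#1=h has no predecessor
#2=j has no predecessor
#3=k depends on [0:k]
#4=h depends on [1:h]
#5=m depends on [2:j, 3:k, 4:h]
#6=k depends on [5:m]
#7=l depends on [2:j, 4:h]
#8=k depends on [6:k]
sources: [0:k, 1:h, 2:j]
N(rest) = Σ N(rest − s) over sources s of rest; N(one piece) = 1:
  size 1 → [7]=1  [8]=1
  size 2 → [6,8]=1  [7,8]=2
  size 3 → [5,6,8]=1  [6,7,8]=3
  size 4 → [3,5,6,8]=1  [5,6,7,8]=4
  size 5 → [0,3,5,6,8]=1  [2,5,6,7,8]=4  [3,5,6,7,8]=5  [4,5,6,7,8]=4
  size 6 → [0,3,5,6,7,8]=6  [1,4,5,6,7,8]=4  [2,3,5,6,7,8]=9  [2,4,5,6,7,8]=8  [3,4,5,6,7,8]=9
  size 7 → [0,2,3,5,6,7,8]=15  [0,3,4,5,6,7,8]=15  [1,2,4,5,6,7,8]=12  [1,3,4,5,6,7,8]=13  [2,3,4,5,6,7,8]=26
  first=0(k) contributes 51
  first=1(h) contributes 56
  first=2(j) contributes 28
|[w]| = 135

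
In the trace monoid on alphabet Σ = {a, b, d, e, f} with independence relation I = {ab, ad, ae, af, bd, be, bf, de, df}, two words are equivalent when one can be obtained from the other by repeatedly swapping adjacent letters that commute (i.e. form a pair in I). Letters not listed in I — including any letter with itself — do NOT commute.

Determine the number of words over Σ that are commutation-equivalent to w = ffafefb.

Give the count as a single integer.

42

piece 0:f — minimal
piece 1:f rests on {0:f}
piece 2:a — minimal
piece 3:f rests on {1:f}
piece 4:e rests on {3:f}
piece 5:f rests on {4:e}
piece 6:b — minimal
minimal pieces: {0:f, 2:a, 6:b}
ways to finish when only these pieces remain (= sum over removing one remaining piece with nothing left below it):
  1 left: {2}→1  {5}→1  {6}→1
  2 left: {2,5}→2  {2,6}→2  {4,5}→1  {5,6}→2
  3 left: {2,4,5}→3  {2,5,6}→6  {3,4,5}→1  {4,5,6}→3
  4 left: {1,3,4,5}→1  {2,3,4,5}→4  {2,4,5,6}→12  {3,4,5,6}→4
  5 left: {0,1,3,4,5}→1  {1,2,3,4,5}→5  {1,3,4,5,6}→5  {2,3,4,5,6}→20
  placing 0:f first → 30 extensions
  placing 2:a first → 6 extensions
  placing 6:b first → 6 extensions
total linear extensions = 42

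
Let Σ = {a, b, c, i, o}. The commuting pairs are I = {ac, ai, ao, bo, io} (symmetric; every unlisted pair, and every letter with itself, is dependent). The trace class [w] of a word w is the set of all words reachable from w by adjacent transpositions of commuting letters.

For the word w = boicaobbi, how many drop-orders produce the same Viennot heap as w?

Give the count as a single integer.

47

drop 0:b onto floor
drop 1:o onto floor
drop 2:i onto {0:b}
drop 3:c onto {1:o, 2:i}
drop 4:a onto {0:b}
drop 5:o onto {3:c}
drop 6:b onto {3:c, 4:a}
drop 7:b onto {6:b}
drop 8:i onto {7:b}
ground layer = {0:b, 1:o}
drop-orders for the pieces not yet dropped (sum over which currently-grounded one goes next):
  1 to go: {5} 1  {8} 1
  2 to go: {5,8} 2  {7,8} 1
  3 to go: {5,7,8} 3  {6,7,8} 1
  4 to go: {4,6,7,8} 1  {5,6,7,8} 4
  5 to go: {3,5,6,7,8} 4  {4,5,6,7,8} 5
  6 to go: {1,3,5,6,7,8} 4  {2,3,5,6,7,8} 4  {3,4,5,6,7,8} 9
  7 to go: {1,2,3,5,6,7,8} 8  {1,3,4,5,6,7,8} 13  {2,3,4,5,6,7,8} 13
  if 0:b drops first: 34 orders
  if 1:o drops first: 13 orders
heap linearizations: 47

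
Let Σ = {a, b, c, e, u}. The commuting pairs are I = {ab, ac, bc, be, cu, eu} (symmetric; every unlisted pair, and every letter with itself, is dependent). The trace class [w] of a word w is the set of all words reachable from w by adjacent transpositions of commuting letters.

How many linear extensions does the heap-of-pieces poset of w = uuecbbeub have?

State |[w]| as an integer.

piece 0:u — minimal
piece 1:u rests on {0:u}
piece 2:e — minimal
piece 3:c rests on {2:e}
piece 4:b rests on {1:u}
piece 5:b rests on {4:b}
piece 6:e rests on {3:c}
piece 7:u rests on {5:b}
piece 8:b rests on {7:u}
minimal pieces: {0:u, 2:e}
ways to finish when only these pieces remain (= sum over removing one remaining piece with nothing left below it):
  1 left: {6}→1  {8}→1
  2 left: {3,6}→1  {6,8}→2  {7,8}→1
  3 left: {2,3,6}→1  {3,6,8}→3  {5,7,8}→1  {6,7,8}→3
  4 left: {2,3,6,8}→4  {3,6,7,8}→6  {4,5,7,8}→1  {5,6,7,8}→4
  5 left: {1,4,5,7,8}→1  {2,3,6,7,8}→10  {3,5,6,7,8}→10  {4,5,6,7,8}→5
  6 left: {0,1,4,5,7,8}→1  {1,4,5,6,7,8}→6  {2,3,5,6,7,8}→20  {3,4,5,6,7,8}→15
  7 left: {0,1,4,5,6,7,8}→7  {1,3,4,5,6,7,8}→21  {2,3,4,5,6,7,8}→35
  placing 0:u first → 56 extensions
  placing 2:e first → 28 extensions
total linear extensions = 84

84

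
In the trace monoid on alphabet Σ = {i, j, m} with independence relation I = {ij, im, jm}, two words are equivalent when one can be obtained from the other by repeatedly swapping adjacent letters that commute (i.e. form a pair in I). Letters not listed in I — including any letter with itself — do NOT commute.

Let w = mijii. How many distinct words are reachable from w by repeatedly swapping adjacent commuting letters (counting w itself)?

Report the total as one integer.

drop 0:m onto floor
drop 1:i onto floor
drop 2:j onto floor
drop 3:i onto {1:i}
drop 4:i onto {3:i}
ground layer = {0:m, 1:i, 2:j}
drop-orders for the pieces not yet dropped (sum over which currently-grounded one goes next):
  1 to go: {0} 1  {2} 1  {4} 1
  2 to go: {0,2} 2  {0,4} 2  {2,4} 2  {3,4} 1
  3 to go: {0,2,4} 6  {0,3,4} 3  {1,3,4} 1  {2,3,4} 3
  if 0:m drops first: 4 orders
  if 1:i drops first: 12 orders
  if 2:j drops first: 4 orders
heap linearizations: 20

20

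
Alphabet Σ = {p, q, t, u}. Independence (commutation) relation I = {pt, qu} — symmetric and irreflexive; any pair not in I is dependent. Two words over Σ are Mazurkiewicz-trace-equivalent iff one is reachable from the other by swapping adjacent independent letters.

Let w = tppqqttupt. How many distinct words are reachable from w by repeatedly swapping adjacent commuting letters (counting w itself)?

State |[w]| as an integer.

6

piece 0:t — minimal
piece 1:p — minimal
piece 2:p rests on {1:p}
piece 3:q rests on {0:t, 2:p}
piece 4:q rests on {3:q}
piece 5:t rests on {4:q}
piece 6:t rests on {5:t}
piece 7:u rests on {6:t}
piece 8:p rests on {7:u}
piece 9:t rests on {7:u}
minimal pieces: {0:t, 1:p}
ways to finish when only these pieces remain (= sum over removing one remaining piece with nothing left below it):
  1 left: {8}→1  {9}→1
  2 left: {8,9}→2
  3 left: {7,8,9}→2
  4 left: {6,7,8,9}→2
  5 left: {5,6,7,8,9}→2
  6 left: {4,5,6,7,8,9}→2
  7 left: {3,4,5,6,7,8,9}→2
  8 left: {0,3,4,5,6,7,8,9}→2  {2,3,4,5,6,7,8,9}→2
  placing 0:t first → 2 extensions
  placing 1:p first → 4 extensions
total linear extensions = 6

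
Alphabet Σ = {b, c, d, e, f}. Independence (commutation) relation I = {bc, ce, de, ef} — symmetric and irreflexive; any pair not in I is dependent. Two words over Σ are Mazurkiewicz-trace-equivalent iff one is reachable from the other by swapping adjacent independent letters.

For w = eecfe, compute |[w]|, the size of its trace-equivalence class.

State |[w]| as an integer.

10

drop 0:e onto floor
drop 1:e onto {0:e}
drop 2:c onto floor
drop 3:f onto {2:c}
drop 4:e onto {1:e}
ground layer = {0:e, 2:c}
drop-orders for the pieces not yet dropped (sum over which currently-grounded one goes next):
  1 to go: {3} 1  {4} 1
  2 to go: {1,4} 1  {2,3} 1  {3,4} 2
  3 to go: {0,1,4} 1  {1,3,4} 3  {2,3,4} 3
  if 0:e drops first: 6 orders
  if 2:c drops first: 4 orders
heap linearizations: 10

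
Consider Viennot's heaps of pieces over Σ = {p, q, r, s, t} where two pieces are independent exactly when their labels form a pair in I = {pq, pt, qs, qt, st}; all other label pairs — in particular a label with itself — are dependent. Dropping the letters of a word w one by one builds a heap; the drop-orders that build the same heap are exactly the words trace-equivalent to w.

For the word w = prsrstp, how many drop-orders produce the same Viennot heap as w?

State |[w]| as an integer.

piece 0:p — minimal
piece 1:r rests on {0:p}
piece 2:s rests on {1:r}
piece 3:r rests on {2:s}
piece 4:s rests on {3:r}
piece 5:t rests on {3:r}
piece 6:p rests on {4:s}
minimal pieces: {0:p}
ways to finish when only these pieces remain (= sum over removing one remaining piece with nothing left below it):
  1 left: {5}→1  {6}→1
  2 left: {4,6}→1  {5,6}→2
  3 left: {4,5,6}→3
  4 left: {3,4,5,6}→3
  5 left: {2,3,4,5,6}→3
  placing 0:p first → 3 extensions

3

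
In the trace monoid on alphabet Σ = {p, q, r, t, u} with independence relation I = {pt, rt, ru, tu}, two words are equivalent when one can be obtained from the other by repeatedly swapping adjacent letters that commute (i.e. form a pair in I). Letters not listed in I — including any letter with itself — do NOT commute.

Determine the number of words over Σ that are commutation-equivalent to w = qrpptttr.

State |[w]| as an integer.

#0=q has no predecessor
#1=r depends on [0:q]
#2=p depends on [1:r]
#3=p depends on [2:p]
#4=t depends on [0:q]
#5=t depends on [4:t]
#6=t depends on [5:t]
#7=r depends on [3:p]
sources: [0:q]
N(rest) = Σ N(rest − s) over sources s of rest; N(one piece) = 1:
  size 1 → [6]=1  [7]=1
  size 2 → [3,7]=1  [5,6]=1  [6,7]=2
  size 3 → [2,3,7]=1  [3,6,7]=3  [4,5,6]=1  [5,6,7]=3
  size 4 → [1,2,3,7]=1  [2,3,6,7]=4  [3,5,6,7]=6  [4,5,6,7]=4
  size 5 → [1,2,3,6,7]=5  [2,3,5,6,7]=10  [3,4,5,6,7]=10
  size 6 → [1,2,3,5,6,7]=15  [2,3,4,5,6,7]=20
  first=0(q) contributes 35

35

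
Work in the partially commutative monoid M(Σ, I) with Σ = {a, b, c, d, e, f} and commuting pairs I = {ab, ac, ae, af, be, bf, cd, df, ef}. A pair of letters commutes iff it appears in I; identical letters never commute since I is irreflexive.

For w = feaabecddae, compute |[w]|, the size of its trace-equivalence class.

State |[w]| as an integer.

0(f) covers ∅
1(e) covers ∅
2(a) covers ∅
3(a) covers 2:a
4(b) covers ∅
5(e) covers 1:e
6(c) covers 0:f, 4:b, 5:e
7(d) covers 3:a, 4:b, 5:e
8(d) covers 7:d
9(a) covers 8:d
10(e) covers 6:c, 8:d
floor of heap: 0:f, 1:e, 2:a, 4:b
completions by unplaced set U, small U first (add the entries for U minus each lowest piece of U):
  |U|=1: {9}:1  {10}:1
  |U|=2: {6,10}:1  {9,10}:2
  |U|=3: {0,6,10}:1  {6,9,10}:3  {8,9,10}:2
  |U|=4: {0,6,9,10}:4  {6,8,9,10}:5  {7,8,9,10}:2
  |U|=5: {0,6,8,9,10}:9  {3,7,8,9,10}:2  {6,7,8,9,10}:7
  |U|=6: {0,6,7,8,9,10}:16  {2,3,7,8,9,10}:2  {3,6,7,8,9,10}:9  {4,6,7,8,9,10}:7  {5,6,7,8,9,10}:7
  |U|=7: {0,3,6,7,8,9,10}:25  {0,4,6,7,8,9,10}:23  {0,5,6,7,8,9,10}:23  {1,5,6,7,8,9,10}:7  {2,3,6,7,8,9,10}:11  {3,4,6,7,8,9,10}:16  {3,5,6,7,8,9,10}:16  {4,5,6,7,8,9,10}:14
  |U|=8: {0,1,5,6,7,8,9,10}:30  {0,2,3,6,7,8,9,10}:36  {0,3,4,6,7,8,9,10}:64  {0,3,5,6,7,8,9,10}:64  {0,4,5,6,7,8,9,10}:60  {1,3,5,6,7,8,9,10}:23  {1,4,5,6,7,8,9,10}:21  {2,3,4,6,7,8,9,10}:27  {2,3,5,6,7,8,9,10}:27  {3,4,5,6,7,8,9,10}:46
  |U|=9: {0,1,3,5,6,7,8,9,10}:117  {0,1,4,5,6,7,8,9,10}:111  {0,2,3,4,6,7,8,9,10}:127  {0,2,3,5,6,7,8,9,10}:127  {0,3,4,5,6,7,8,9,10}:234  {1,2,3,5,6,7,8,9,10}:50  {1,3,4,5,6,7,8,9,10}:90  {2,3,4,5,6,7,8,9,10}:100
  start at 0(f): 240
  start at 1(e): 588
  start at 2(a): 552
  start at 4(b): 294
sum over floor = 1674

1674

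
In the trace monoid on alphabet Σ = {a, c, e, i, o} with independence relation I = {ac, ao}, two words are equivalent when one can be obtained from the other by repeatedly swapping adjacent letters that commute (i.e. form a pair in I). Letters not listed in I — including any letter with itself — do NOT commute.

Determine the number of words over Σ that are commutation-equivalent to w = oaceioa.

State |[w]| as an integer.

#0=o has no predecessor
#1=a has no predecessor
#2=c depends on [0:o]
#3=e depends on [1:a, 2:c]
#4=i depends on [3:e]
#5=o depends on [4:i]
#6=a depends on [4:i]
sources: [0:o, 1:a]
N(rest) = Σ N(rest − s) over sources s of rest; N(one piece) = 1:
  size 1 → [5]=1  [6]=1
  size 2 → [5,6]=2
  size 3 → [4,5,6]=2
  size 4 → [3,4,5,6]=2
  size 5 → [1,3,4,5,6]=2  [2,3,4,5,6]=2
  first=0(o) contributes 4
  first=1(a) contributes 2
|[w]| = 6

6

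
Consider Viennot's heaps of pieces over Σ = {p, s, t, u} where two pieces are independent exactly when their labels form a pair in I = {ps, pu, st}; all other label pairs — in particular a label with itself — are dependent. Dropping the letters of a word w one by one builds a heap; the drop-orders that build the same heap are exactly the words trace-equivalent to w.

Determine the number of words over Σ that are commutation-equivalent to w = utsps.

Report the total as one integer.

#0=u has no predecessor
#1=t depends on [0:u]
#2=s depends on [0:u]
#3=p depends on [1:t]
#4=s depends on [2:s]
sources: [0:u]
N(rest) = Σ N(rest − s) over sources s of rest; N(one piece) = 1:
  size 1 → [3]=1  [4]=1
  size 2 → [1,3]=1  [2,4]=1  [3,4]=2
  size 3 → [1,3,4]=3  [2,3,4]=3
  first=0(u) contributes 6

6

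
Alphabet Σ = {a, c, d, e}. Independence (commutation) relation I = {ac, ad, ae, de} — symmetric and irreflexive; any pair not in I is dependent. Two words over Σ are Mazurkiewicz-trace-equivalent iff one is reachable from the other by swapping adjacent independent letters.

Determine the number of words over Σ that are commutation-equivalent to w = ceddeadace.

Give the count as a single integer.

#0=c has no predecessor
#1=e depends on [0:c]
#2=d depends on [0:c]
#3=d depends on [2:d]
#4=e depends on [1:e]
#5=a has no predecessor
#6=d depends on [3:d]
#7=a depends on [5:a]
#8=c depends on [4:e, 6:d]
#9=e depends on [8:c]
sources: [0:c, 5:a]
N(rest) = Σ N(rest − s) over sources s of rest; N(one piece) = 1:
  size 1 → [7]=1  [9]=1
  size 2 → [5,7]=1  [7,9]=2  [8,9]=1
  size 3 → [4,8,9]=1  [5,7,9]=3  [6,8,9]=1  [7,8,9]=3
  size 4 → [1,4,8,9]=1  [3,6,8,9]=1  [4,6,8,9]=2  [4,7,8,9]=4  [5,7,8,9]=6  [6,7,8,9]=4
  size 5 → [1,4,6,8,9]=3  [1,4,7,8,9]=5  [2,3,6,8,9]=1  [3,4,6,8,9]=3  [3,6,7,8,9]=5  [4,5,7,8,9]=10  [4,6,7,8,9]=10  [5,6,7,8,9]=10
  size 6 → [1,3,4,6,8,9]=6  [1,4,5,7,8,9]=15  [1,4,6,7,8,9]=18  [2,3,4,6,8,9]=4  [2,3,6,7,8,9]=6  [3,4,6,7,8,9]=18  [3,5,6,7,8,9]=15  [4,5,6,7,8,9]=30
  size 7 → [1,2,3,4,6,8,9]=10  [1,3,4,6,7,8,9]=42  [1,4,5,6,7,8,9]=63  [2,3,4,6,7,8,9]=28  [2,3,5,6,7,8,9]=21  [3,4,5,6,7,8,9]=63
  size 8 → [0,1,2,3,4,6,8,9]=10  [1,2,3,4,6,7,8,9]=80  [1,3,4,5,6,7,8,9]=168  [2,3,4,5,6,7,8,9]=112
  first=0(c) contributes 360
  first=5(a) contributes 90
|[w]| = 450

450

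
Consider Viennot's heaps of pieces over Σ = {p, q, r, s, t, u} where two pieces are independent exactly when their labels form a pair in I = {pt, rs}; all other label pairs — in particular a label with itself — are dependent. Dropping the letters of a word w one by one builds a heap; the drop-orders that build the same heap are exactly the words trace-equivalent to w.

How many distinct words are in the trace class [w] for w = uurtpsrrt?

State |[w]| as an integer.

6

drop 0:u onto floor
drop 1:u onto {0:u}
drop 2:r onto {1:u}
drop 3:t onto {2:r}
drop 4:p onto {2:r}
drop 5:s onto {3:t, 4:p}
drop 6:r onto {3:t, 4:p}
drop 7:r onto {6:r}
drop 8:t onto {5:s, 7:r}
ground layer = {0:u}
drop-orders for the pieces not yet dropped (sum over which currently-grounded one goes next):
  1 to go: {8} 1
  2 to go: {5,8} 1  {7,8} 1
  3 to go: {5,7,8} 2  {6,7,8} 1
  4 to go: {5,6,7,8} 3
  5 to go: {3,5,6,7,8} 3  {4,5,6,7,8} 3
  6 to go: {3,4,5,6,7,8} 6
  7 to go: {2,3,4,5,6,7,8} 6
  if 0:u drops first: 6 orders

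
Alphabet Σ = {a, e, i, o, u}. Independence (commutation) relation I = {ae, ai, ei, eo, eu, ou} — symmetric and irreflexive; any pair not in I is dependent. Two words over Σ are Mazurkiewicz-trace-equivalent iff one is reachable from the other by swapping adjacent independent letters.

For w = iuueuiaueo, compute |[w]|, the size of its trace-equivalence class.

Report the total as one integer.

180

0(i) covers ∅
1(u) covers 0:i
2(u) covers 1:u
3(e) covers ∅
4(u) covers 2:u
5(i) covers 4:u
6(a) covers 4:u
7(u) covers 5:i, 6:a
8(e) covers 3:e
9(o) covers 5:i, 6:a
floor of heap: 0:i, 3:e
completions by unplaced set U, small U first (add the entries for U minus each lowest piece of U):
  |U|=1: {7}:1  {8}:1  {9}:1
  |U|=2: {3,8}:1  {7,8}:2  {7,9}:2  {8,9}:2
  |U|=3: {3,7,8}:3  {3,8,9}:3  {5,7,9}:2  {6,7,9}:2  {7,8,9}:6
  |U|=4: {3,7,8,9}:12  {5,6,7,9}:4  {5,7,8,9}:8  {6,7,8,9}:8
  |U|=5: {3,5,7,8,9}:20  {3,6,7,8,9}:20  {4,5,6,7,9}:4  {5,6,7,8,9}:20
  |U|=6: {2,4,5,6,7,9}:4  {3,5,6,7,8,9}:60  {4,5,6,7,8,9}:24
  |U|=7: {1,2,4,5,6,7,9}:4  {2,4,5,6,7,8,9}:28  {3,4,5,6,7,8,9}:84
  |U|=8: {0,1,2,4,5,6,7,9}:4  {1,2,4,5,6,7,8,9}:32  {2,3,4,5,6,7,8,9}:112
  start at 0(i): 144
  start at 3(e): 36
sum over floor = 180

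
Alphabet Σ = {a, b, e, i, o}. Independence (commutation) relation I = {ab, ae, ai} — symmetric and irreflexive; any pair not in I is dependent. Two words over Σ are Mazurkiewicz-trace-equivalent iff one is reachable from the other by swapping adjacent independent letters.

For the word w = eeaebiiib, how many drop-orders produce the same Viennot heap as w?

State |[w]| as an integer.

9

0(e) covers ∅
1(e) covers 0:e
2(a) covers ∅
3(e) covers 1:e
4(b) covers 3:e
5(i) covers 4:b
6(i) covers 5:i
7(i) covers 6:i
8(b) covers 7:i
floor of heap: 0:e, 2:a
completions by unplaced set U, small U first (add the entries for U minus each lowest piece of U):
  |U|=1: {2}:1  {8}:1
  |U|=2: {2,8}:2  {7,8}:1
  |U|=3: {2,7,8}:3  {6,7,8}:1
  |U|=4: {2,6,7,8}:4  {5,6,7,8}:1
  |U|=5: {2,5,6,7,8}:5  {4,5,6,7,8}:1
  |U|=6: {2,4,5,6,7,8}:6  {3,4,5,6,7,8}:1
  |U|=7: {1,3,4,5,6,7,8}:1  {2,3,4,5,6,7,8}:7
  start at 0(e): 8
  start at 2(a): 1
sum over floor = 9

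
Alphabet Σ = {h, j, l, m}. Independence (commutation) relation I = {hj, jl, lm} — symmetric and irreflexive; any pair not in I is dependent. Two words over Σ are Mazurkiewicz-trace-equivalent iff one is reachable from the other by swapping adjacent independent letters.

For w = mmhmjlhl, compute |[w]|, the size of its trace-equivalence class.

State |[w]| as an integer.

7

drop 0:m onto floor
drop 1:m onto {0:m}
drop 2:h onto {1:m}
drop 3:m onto {2:h}
drop 4:j onto {3:m}
drop 5:l onto {2:h}
drop 6:h onto {3:m, 5:l}
drop 7:l onto {6:h}
ground layer = {0:m}
drop-orders for the pieces not yet dropped (sum over which currently-grounded one goes next):
  1 to go: {4} 1  {7} 1
  2 to go: {4,7} 2  {6,7} 1
  3 to go: {4,6,7} 3  {5,6,7} 1
  4 to go: {3,4,6,7} 3  {4,5,6,7} 4
  5 to go: {3,4,5,6,7} 7
  6 to go: {2,3,4,5,6,7} 7
  if 0:m drops first: 7 orders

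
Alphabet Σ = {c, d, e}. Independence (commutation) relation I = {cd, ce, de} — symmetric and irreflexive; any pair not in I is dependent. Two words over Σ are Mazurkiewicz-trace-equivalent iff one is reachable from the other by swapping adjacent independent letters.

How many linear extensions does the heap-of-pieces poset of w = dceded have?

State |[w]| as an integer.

60

piece 0:d — minimal
piece 1:c — minimal
piece 2:e — minimal
piece 3:d rests on {0:d}
piece 4:e rests on {2:e}
piece 5:d rests on {3:d}
minimal pieces: {0:d, 1:c, 2:e}
ways to finish when only these pieces remain (= sum over removing one remaining piece with nothing left below it):
  1 left: {1}→1  {4}→1  {5}→1
  2 left: {1,4}→2  {1,5}→2  {2,4}→1  {3,5}→1  {4,5}→2
  3 left: {0,3,5}→1  {1,2,4}→3  {1,3,5}→3  {1,4,5}→6  {2,4,5}→3  {3,4,5}→3
  4 left: {0,1,3,5}→4  {0,3,4,5}→4  {1,2,4,5}→12  {1,3,4,5}→12  {2,3,4,5}→6
  placing 0:d first → 30 extensions
  placing 1:c first → 10 extensions
  placing 2:e first → 20 extensions
total linear extensions = 60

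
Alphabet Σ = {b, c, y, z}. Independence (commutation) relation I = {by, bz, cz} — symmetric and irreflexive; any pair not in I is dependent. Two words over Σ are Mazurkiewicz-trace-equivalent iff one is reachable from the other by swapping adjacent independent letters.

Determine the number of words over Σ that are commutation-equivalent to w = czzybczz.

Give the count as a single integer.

0(c) covers ∅
1(z) covers ∅
2(z) covers 1:z
3(y) covers 0:c, 2:z
4(b) covers 0:c
5(c) covers 3:y, 4:b
6(z) covers 3:y
7(z) covers 6:z
floor of heap: 0:c, 1:z
completions by unplaced set U, small U first (add the entries for U minus each lowest piece of U):
  |U|=1: {5}:1  {7}:1
  |U|=2: {4,5}:1  {5,7}:2  {6,7}:1
  |U|=3: {4,5,7}:3  {5,6,7}:3
  |U|=4: {3,5,6,7}:3  {4,5,6,7}:6
  |U|=5: {2,3,5,6,7}:3  {3,4,5,6,7}:9
  |U|=6: {0,3,4,5,6,7}:9  {1,2,3,5,6,7}:3  {2,3,4,5,6,7}:12
  start at 0(c): 15
  start at 1(z): 21
sum over floor = 36

36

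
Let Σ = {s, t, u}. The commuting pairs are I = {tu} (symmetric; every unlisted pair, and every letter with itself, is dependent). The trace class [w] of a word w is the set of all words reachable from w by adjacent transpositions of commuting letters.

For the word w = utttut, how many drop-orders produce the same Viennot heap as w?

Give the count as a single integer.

15

drop 0:u onto floor
drop 1:t onto floor
drop 2:t onto {1:t}
drop 3:t onto {2:t}
drop 4:u onto {0:u}
drop 5:t onto {3:t}
ground layer = {0:u, 1:t}
drop-orders for the pieces not yet dropped (sum over which currently-grounded one goes next):
  1 to go: {4} 1  {5} 1
  2 to go: {0,4} 1  {3,5} 1  {4,5} 2
  3 to go: {0,4,5} 3  {2,3,5} 1  {3,4,5} 3
  4 to go: {0,3,4,5} 6  {1,2,3,5} 1  {2,3,4,5} 4
  if 0:u drops first: 5 orders
  if 1:t drops first: 10 orders
heap linearizations: 15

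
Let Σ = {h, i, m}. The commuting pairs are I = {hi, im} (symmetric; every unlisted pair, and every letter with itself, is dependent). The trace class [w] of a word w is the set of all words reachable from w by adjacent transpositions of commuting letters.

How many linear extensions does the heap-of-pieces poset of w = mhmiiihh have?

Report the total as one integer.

0(m) covers ∅
1(h) covers 0:m
2(m) covers 1:h
3(i) covers ∅
4(i) covers 3:i
5(i) covers 4:i
6(h) covers 2:m
7(h) covers 6:h
floor of heap: 0:m, 3:i
completions by unplaced set U, small U first (add the entries for U minus each lowest piece of U):
  |U|=1: {5}:1  {7}:1
  |U|=2: {4,5}:1  {5,7}:2  {6,7}:1
  |U|=3: {2,6,7}:1  {3,4,5}:1  {4,5,7}:3  {5,6,7}:3
  |U|=4: {1,2,6,7}:1  {2,5,6,7}:4  {3,4,5,7}:4  {4,5,6,7}:6
  |U|=5: {0,1,2,6,7}:1  {1,2,5,6,7}:5  {2,4,5,6,7}:10  {3,4,5,6,7}:10
  |U|=6: {0,1,2,5,6,7}:6  {1,2,4,5,6,7}:15  {2,3,4,5,6,7}:20
  start at 0(m): 35
  start at 3(i): 21
sum over floor = 56

56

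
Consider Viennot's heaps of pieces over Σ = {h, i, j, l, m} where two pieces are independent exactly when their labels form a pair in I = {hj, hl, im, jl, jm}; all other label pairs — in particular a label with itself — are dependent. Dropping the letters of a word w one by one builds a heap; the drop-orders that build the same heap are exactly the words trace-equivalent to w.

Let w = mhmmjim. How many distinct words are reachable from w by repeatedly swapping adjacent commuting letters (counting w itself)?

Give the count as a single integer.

18

drop 0:m onto floor
drop 1:h onto {0:m}
drop 2:m onto {1:h}
drop 3:m onto {2:m}
drop 4:j onto floor
drop 5:i onto {1:h, 4:j}
drop 6:m onto {3:m}
ground layer = {0:m, 4:j}
drop-orders for the pieces not yet dropped (sum over which currently-grounded one goes next):
  1 to go: {5} 1  {6} 1
  2 to go: {3,6} 1  {4,5} 1  {5,6} 2
  3 to go: {2,3,6} 1  {3,5,6} 3  {4,5,6} 3
  4 to go: {2,3,5,6} 4  {3,4,5,6} 6
  5 to go: {1,2,3,5,6} 4  {2,3,4,5,6} 10
  if 0:m drops first: 14 orders
  if 4:j drops first: 4 orders
heap linearizations: 18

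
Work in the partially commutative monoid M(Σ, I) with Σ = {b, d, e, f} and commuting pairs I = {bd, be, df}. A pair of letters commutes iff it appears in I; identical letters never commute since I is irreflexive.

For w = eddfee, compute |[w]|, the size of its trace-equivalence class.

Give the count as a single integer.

0(e) covers ∅
1(d) covers 0:e
2(d) covers 1:d
3(f) covers 0:e
4(e) covers 2:d, 3:f
5(e) covers 4:e
floor of heap: 0:e
completions by unplaced set U, small U first (add the entries for U minus each lowest piece of U):
  |U|=1: {5}:1
  |U|=2: {4,5}:1
  |U|=3: {2,4,5}:1  {3,4,5}:1
  |U|=4: {1,2,4,5}:1  {2,3,4,5}:2
  start at 0(e): 3

3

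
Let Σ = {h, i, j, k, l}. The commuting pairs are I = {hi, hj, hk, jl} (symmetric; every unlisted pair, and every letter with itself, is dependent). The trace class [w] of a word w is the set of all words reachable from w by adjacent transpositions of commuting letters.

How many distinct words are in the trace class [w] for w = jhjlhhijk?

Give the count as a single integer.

81

drop 0:j onto floor
drop 1:h onto floor
drop 2:j onto {0:j}
drop 3:l onto {1:h}
drop 4:h onto {3:l}
drop 5:h onto {4:h}
drop 6:i onto {2:j, 3:l}
drop 7:j onto {6:i}
drop 8:k onto {7:j}
ground layer = {0:j, 1:h}
drop-orders for the pieces not yet dropped (sum over which currently-grounded one goes next):
  1 to go: {5} 1  {8} 1
  2 to go: {4,5} 1  {5,8} 2  {7,8} 1
  3 to go: {4,5,8} 3  {5,7,8} 3  {6,7,8} 1
  4 to go: {2,6,7,8} 1  {4,5,7,8} 6  {5,6,7,8} 4
  5 to go: {0,2,6,7,8} 1  {2,5,6,7,8} 5  {4,5,6,7,8} 10
  6 to go: {0,2,5,6,7,8} 6  {2,4,5,6,7,8} 15  {3,4,5,6,7,8} 10
  7 to go: {0,2,4,5,6,7,8} 21  {1,3,4,5,6,7,8} 10  {2,3,4,5,6,7,8} 25
  if 0:j drops first: 35 orders
  if 1:h drops first: 46 orders
heap linearizations: 81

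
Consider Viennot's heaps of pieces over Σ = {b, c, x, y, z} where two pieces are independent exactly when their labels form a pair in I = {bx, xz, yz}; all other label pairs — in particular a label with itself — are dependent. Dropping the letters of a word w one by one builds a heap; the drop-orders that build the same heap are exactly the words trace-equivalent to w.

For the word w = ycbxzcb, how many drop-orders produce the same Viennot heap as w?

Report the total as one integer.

piece 0:y — minimal
piece 1:c rests on {0:y}
piece 2:b rests on {1:c}
piece 3:x rests on {1:c}
piece 4:z rests on {2:b}
piece 5:c rests on {3:x, 4:z}
piece 6:b rests on {5:c}
minimal pieces: {0:y}
ways to finish when only these pieces remain (= sum over removing one remaining piece with nothing left below it):
  1 left: {6}→1
  2 left: {5,6}→1
  3 left: {3,5,6}→1  {4,5,6}→1
  4 left: {2,4,5,6}→1  {3,4,5,6}→2
  5 left: {2,3,4,5,6}→3
  placing 0:y first → 3 extensions

3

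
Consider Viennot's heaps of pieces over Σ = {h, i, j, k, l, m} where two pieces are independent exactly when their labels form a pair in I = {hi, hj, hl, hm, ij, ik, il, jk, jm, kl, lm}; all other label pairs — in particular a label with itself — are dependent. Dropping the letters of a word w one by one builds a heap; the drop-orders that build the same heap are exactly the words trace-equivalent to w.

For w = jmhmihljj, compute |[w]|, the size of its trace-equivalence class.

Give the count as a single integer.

1260

0(j) covers ∅
1(m) covers ∅
2(h) covers ∅
3(m) covers 1:m
4(i) covers 3:m
5(h) covers 2:h
6(l) covers 0:j
7(j) covers 6:l
8(j) covers 7:j
floor of heap: 0:j, 1:m, 2:h
completions by unplaced set U, small U first (add the entries for U minus each lowest piece of U):
  |U|=1: {4}:1  {5}:1  {8}:1
  |U|=2: {2,5}:1  {3,4}:1  {4,5}:2  {4,8}:2  {5,8}:2  {7,8}:1
  |U|=3: {1,3,4}:1  {2,4,5}:3  {2,5,8}:3  {3,4,5}:3  {3,4,8}:3  {4,5,8}:6  {4,7,8}:3  {5,7,8}:3  {6,7,8}:1
  |U|=4: {0,6,7,8}:1  {1,3,4,5}:4  {1,3,4,8}:4  {2,3,4,5}:6  {2,4,5,8}:12  {2,5,7,8}:6  {3,4,5,8}:12  {3,4,7,8}:6  {4,5,7,8}:12  {4,6,7,8}:4  {5,6,7,8}:4
  |U|=5: {0,4,6,7,8}:5  {0,5,6,7,8}:5  {1,2,3,4,5}:10  {1,3,4,5,8}:20  {1,3,4,7,8}:10  {2,3,4,5,8}:30  {2,4,5,7,8}:30  {2,5,6,7,8}:10  {3,4,5,7,8}:30  {3,4,6,7,8}:10  {4,5,6,7,8}:20
  |U|=6: {0,2,5,6,7,8}:15  {0,3,4,6,7,8}:15  {0,4,5,6,7,8}:30  {1,2,3,4,5,8}:60  {1,3,4,5,7,8}:60  {1,3,4,6,7,8}:20  {2,3,4,5,7,8}:90  {2,4,5,6,7,8}:60  {3,4,5,6,7,8}:60
  |U|=7: {0,1,3,4,6,7,8}:35  {0,2,4,5,6,7,8}:105  {0,3,4,5,6,7,8}:105  {1,2,3,4,5,7,8}:210  {1,3,4,5,6,7,8}:140  {2,3,4,5,6,7,8}:210
  start at 0(j): 560
  start at 1(m): 420
  start at 2(h): 280
sum over floor = 1260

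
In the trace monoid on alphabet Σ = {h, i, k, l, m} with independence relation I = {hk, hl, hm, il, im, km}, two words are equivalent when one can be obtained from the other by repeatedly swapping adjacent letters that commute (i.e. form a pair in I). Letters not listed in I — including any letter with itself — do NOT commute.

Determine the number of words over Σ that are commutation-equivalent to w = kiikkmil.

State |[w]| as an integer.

#0=k has no predecessor
#1=i depends on [0:k]
#2=i depends on [1:i]
#3=k depends on [2:i]
#4=k depends on [3:k]
#5=m has no predecessor
#6=i depends on [4:k]
#7=l depends on [4:k, 5:m]
sources: [0:k, 5:m]
N(rest) = Σ N(rest − s) over sources s of rest; N(one piece) = 1:
  size 1 → [6]=1  [7]=1
  size 2 → [5,7]=1  [6,7]=2
  size 3 → [4,6,7]=2  [5,6,7]=3
  size 4 → [3,4,6,7]=2  [4,5,6,7]=5
  size 5 → [2,3,4,6,7]=2  [3,4,5,6,7]=7
  size 6 → [1,2,3,4,6,7]=2  [2,3,4,5,6,7]=9
  first=0(k) contributes 11
  first=5(m) contributes 2
|[w]| = 13

13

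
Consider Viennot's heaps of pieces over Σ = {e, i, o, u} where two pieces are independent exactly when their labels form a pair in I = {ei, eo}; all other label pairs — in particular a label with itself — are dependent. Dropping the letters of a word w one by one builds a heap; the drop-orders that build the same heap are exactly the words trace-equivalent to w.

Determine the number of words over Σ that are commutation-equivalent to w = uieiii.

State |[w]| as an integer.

5

0(u) covers ∅
1(i) covers 0:u
2(e) covers 0:u
3(i) covers 1:i
4(i) covers 3:i
5(i) covers 4:i
floor of heap: 0:u
completions by unplaced set U, small U first (add the entries for U minus each lowest piece of U):
  |U|=1: {2}:1  {5}:1
  |U|=2: {2,5}:2  {4,5}:1
  |U|=3: {2,4,5}:3  {3,4,5}:1
  |U|=4: {1,3,4,5}:1  {2,3,4,5}:4
  start at 0(u): 5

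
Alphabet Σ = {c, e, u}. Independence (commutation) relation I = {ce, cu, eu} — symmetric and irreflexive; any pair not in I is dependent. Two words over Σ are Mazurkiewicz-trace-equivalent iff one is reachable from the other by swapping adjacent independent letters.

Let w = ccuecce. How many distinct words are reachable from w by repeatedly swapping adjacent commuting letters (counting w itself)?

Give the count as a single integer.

105

0(c) covers ∅
1(c) covers 0:c
2(u) covers ∅
3(e) covers ∅
4(c) covers 1:c
5(c) covers 4:c
6(e) covers 3:e
floor of heap: 0:c, 2:u, 3:e
completions by unplaced set U, small U first (add the entries for U minus each lowest piece of U):
  |U|=1: {2}:1  {5}:1  {6}:1
  |U|=2: {2,5}:2  {2,6}:2  {3,6}:1  {4,5}:1  {5,6}:2
  |U|=3: {1,4,5}:1  {2,3,6}:3  {2,4,5}:3  {2,5,6}:6  {3,5,6}:3  {4,5,6}:3
  |U|=4: {0,1,4,5}:1  {1,2,4,5}:4  {1,4,5,6}:4  {2,3,5,6}:12  {2,4,5,6}:12  {3,4,5,6}:6
  |U|=5: {0,1,2,4,5}:5  {0,1,4,5,6}:5  {1,2,4,5,6}:20  {1,3,4,5,6}:10  {2,3,4,5,6}:30
  start at 0(c): 60
  start at 2(u): 15
  start at 3(e): 30
sum over floor = 105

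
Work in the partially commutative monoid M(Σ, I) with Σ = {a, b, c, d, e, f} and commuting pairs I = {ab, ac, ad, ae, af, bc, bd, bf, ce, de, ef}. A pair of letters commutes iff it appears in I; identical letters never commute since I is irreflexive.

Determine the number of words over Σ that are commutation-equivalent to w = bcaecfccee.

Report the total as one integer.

0(b) covers ∅
1(c) covers ∅
2(a) covers ∅
3(e) covers 0:b
4(c) covers 1:c
5(f) covers 4:c
6(c) covers 5:f
7(c) covers 6:c
8(e) covers 3:e
9(e) covers 8:e
floor of heap: 0:b, 1:c, 2:a
completions by unplaced set U, small U first (add the entries for U minus each lowest piece of U):
  |U|=1: {2}:1  {7}:1  {9}:1
  |U|=2: {2,7}:2  {2,9}:2  {6,7}:1  {7,9}:2  {8,9}:1
  |U|=3: {2,6,7}:3  {2,7,9}:6  {2,8,9}:3  {3,8,9}:1  {5,6,7}:1  {6,7,9}:3  {7,8,9}:3
  |U|=4: {0,3,8,9}:1  {2,3,8,9}:4  {2,5,6,7}:4  {2,6,7,9}:12  {2,7,8,9}:12  {3,7,8,9}:4  {4,5,6,7}:1  {5,6,7,9}:4  {6,7,8,9}:6
  |U|=5: {0,2,3,8,9}:5  {0,3,7,8,9}:5  {1,4,5,6,7}:1  {2,3,7,8,9}:20  {2,4,5,6,7}:5  {2,5,6,7,9}:20  {2,6,7,8,9}:30  {3,6,7,8,9}:10  {4,5,6,7,9}:5  {5,6,7,8,9}:10
  |U|=6: {0,2,3,7,8,9}:30  {0,3,6,7,8,9}:15  {1,2,4,5,6,7}:6  {1,4,5,6,7,9}:6  {2,3,6,7,8,9}:60  {2,4,5,6,7,9}:30  {2,5,6,7,8,9}:60  {3,5,6,7,8,9}:20  {4,5,6,7,8,9}:15
  |U|=7: {0,2,3,6,7,8,9}:105  {0,3,5,6,7,8,9}:35  {1,2,4,5,6,7,9}:42  {1,4,5,6,7,8,9}:21  {2,3,5,6,7,8,9}:140  {2,4,5,6,7,8,9}:105  {3,4,5,6,7,8,9}:35
  |U|=8: {0,2,3,5,6,7,8,9}:280  {0,3,4,5,6,7,8,9}:70  {1,2,4,5,6,7,8,9}:168  {1,3,4,5,6,7,8,9}:56  {2,3,4,5,6,7,8,9}:280
  start at 0(b): 504
  start at 1(c): 630
  start at 2(a): 126
sum over floor = 1260

1260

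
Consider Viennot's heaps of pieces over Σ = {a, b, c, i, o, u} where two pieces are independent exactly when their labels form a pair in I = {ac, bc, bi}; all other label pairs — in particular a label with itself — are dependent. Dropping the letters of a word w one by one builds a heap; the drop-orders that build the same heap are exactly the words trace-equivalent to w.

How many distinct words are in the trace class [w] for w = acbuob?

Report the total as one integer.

#0=a has no predecessor
#1=c has no predecessor
#2=b depends on [0:a]
#3=u depends on [1:c, 2:b]
#4=o depends on [3:u]
#5=b depends on [4:o]
sources: [0:a, 1:c]
N(rest) = Σ N(rest − s) over sources s of rest; N(one piece) = 1:
  size 1 → [5]=1
  size 2 → [4,5]=1
  size 3 → [3,4,5]=1
  size 4 → [1,3,4,5]=1  [2,3,4,5]=1
  first=0(a) contributes 2
  first=1(c) contributes 1
|[w]| = 3

3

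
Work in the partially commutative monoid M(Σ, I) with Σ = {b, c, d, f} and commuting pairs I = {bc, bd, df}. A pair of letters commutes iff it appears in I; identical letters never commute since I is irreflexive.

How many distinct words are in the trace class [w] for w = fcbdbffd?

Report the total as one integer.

31

piece 0:f — minimal
piece 1:c rests on {0:f}
piece 2:b rests on {0:f}
piece 3:d rests on {1:c}
piece 4:b rests on {2:b}
piece 5:f rests on {1:c, 4:b}
piece 6:f rests on {5:f}
piece 7:d rests on {3:d}
minimal pieces: {0:f}
ways to finish when only these pieces remain (= sum over removing one remaining piece with nothing left below it):
  1 left: {6}→1  {7}→1
  2 left: {3,7}→1  {5,6}→1  {6,7}→2
  3 left: {3,6,7}→3  {4,5,6}→1  {5,6,7}→3
  4 left: {2,4,5,6}→1  {3,5,6,7}→6  {4,5,6,7}→4
  5 left: {1,3,5,6,7}→6  {2,4,5,6,7}→5  {3,4,5,6,7}→10
  6 left: {1,3,4,5,6,7}→16  {2,3,4,5,6,7}→15
  placing 0:f first → 31 extensions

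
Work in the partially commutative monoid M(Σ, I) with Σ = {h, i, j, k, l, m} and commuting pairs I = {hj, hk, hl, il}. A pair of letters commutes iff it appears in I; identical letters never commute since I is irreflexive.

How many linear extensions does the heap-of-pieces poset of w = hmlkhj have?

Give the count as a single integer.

4

piece 0:h — minimal
piece 1:m rests on {0:h}
piece 2:l rests on {1:m}
piece 3:k rests on {2:l}
piece 4:h rests on {1:m}
piece 5:j rests on {3:k}
minimal pieces: {0:h}
ways to finish when only these pieces remain (= sum over removing one remaining piece with nothing left below it):
  1 left: {4}→1  {5}→1
  2 left: {3,5}→1  {4,5}→2
  3 left: {2,3,5}→1  {3,4,5}→3
  4 left: {2,3,4,5}→4
  placing 0:h first → 4 extensions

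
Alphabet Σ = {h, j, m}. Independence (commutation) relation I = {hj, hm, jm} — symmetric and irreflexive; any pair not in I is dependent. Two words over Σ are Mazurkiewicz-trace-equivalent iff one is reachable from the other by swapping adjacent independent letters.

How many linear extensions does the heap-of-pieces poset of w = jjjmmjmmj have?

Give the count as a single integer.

126

#0=j has no predecessor
#1=j depends on [0:j]
#2=j depends on [1:j]
#3=m has no predecessor
#4=m depends on [3:m]
#5=j depends on [2:j]
#6=m depends on [4:m]
#7=m depends on [6:m]
#8=j depends on [5:j]
sources: [0:j, 3:m]
N(rest) = Σ N(rest − s) over sources s of rest; N(one piece) = 1:
  size 1 → [7]=1  [8]=1
  size 2 → [5,8]=1  [6,7]=1  [7,8]=2
  size 3 → [2,5,8]=1  [4,6,7]=1  [5,7,8]=3  [6,7,8]=3
  size 4 → [1,2,5,8]=1  [2,5,7,8]=4  [3,4,6,7]=1  [4,6,7,8]=4  [5,6,7,8]=6
  size 5 → [0,1,2,5,8]=1  [1,2,5,7,8]=5  [2,5,6,7,8]=10  [3,4,6,7,8]=5  [4,5,6,7,8]=10
  size 6 → [0,1,2,5,7,8]=6  [1,2,5,6,7,8]=15  [2,4,5,6,7,8]=20  [3,4,5,6,7,8]=15
  size 7 → [0,1,2,5,6,7,8]=21  [1,2,4,5,6,7,8]=35  [2,3,4,5,6,7,8]=35
  first=0(j) contributes 70
  first=3(m) contributes 56
|[w]| = 126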